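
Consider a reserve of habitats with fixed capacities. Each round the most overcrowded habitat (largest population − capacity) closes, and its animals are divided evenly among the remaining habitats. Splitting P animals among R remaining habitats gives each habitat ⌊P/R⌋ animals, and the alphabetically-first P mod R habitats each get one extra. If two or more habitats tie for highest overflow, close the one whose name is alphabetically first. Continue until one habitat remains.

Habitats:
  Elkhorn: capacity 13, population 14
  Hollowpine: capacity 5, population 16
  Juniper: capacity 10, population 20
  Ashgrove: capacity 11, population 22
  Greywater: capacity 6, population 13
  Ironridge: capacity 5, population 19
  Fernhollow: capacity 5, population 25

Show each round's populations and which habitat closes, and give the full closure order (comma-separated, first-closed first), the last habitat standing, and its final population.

Closure order: Fernhollow, Ironridge, Ashgrove, Hollowpine, Juniper, Greywater
Last habitat: Elkhorn with 129 animals

Round 1: Ashgrove=22 Elkhorn=14 Fernhollow=25 Greywater=13 Hollowpine=16 Ironridge=19 Juniper=20 → close Fernhollow (overflow 20)
  25÷6 = 4 each, +1 to first 1
Round 2: Ashgrove=27 Elkhorn=18 Greywater=17 Hollowpine=20 Ironridge=23 Juniper=24 → close Ironridge (overflow 18)
  23÷5 = 4 each, +1 to first 3
Round 3: Ashgrove=32 Elkhorn=23 Greywater=22 Hollowpine=24 Juniper=28 → close Ashgrove (overflow 21)
  32÷4 = 8 each, +1 to first 0
Round 4: Elkhorn=31 Greywater=30 Hollowpine=32 Juniper=36 → close Hollowpine (overflow 27)
  32÷3 = 10 each, +1 to first 2
Round 5: Elkhorn=42 Greywater=41 Juniper=46 → close Juniper (overflow 36)
  46÷2 = 23 each, +1 to first 0
Round 6: Elkhorn=65 Greywater=64 → close Greywater (overflow 58)
  64÷1 = 64 each, +1 to first 0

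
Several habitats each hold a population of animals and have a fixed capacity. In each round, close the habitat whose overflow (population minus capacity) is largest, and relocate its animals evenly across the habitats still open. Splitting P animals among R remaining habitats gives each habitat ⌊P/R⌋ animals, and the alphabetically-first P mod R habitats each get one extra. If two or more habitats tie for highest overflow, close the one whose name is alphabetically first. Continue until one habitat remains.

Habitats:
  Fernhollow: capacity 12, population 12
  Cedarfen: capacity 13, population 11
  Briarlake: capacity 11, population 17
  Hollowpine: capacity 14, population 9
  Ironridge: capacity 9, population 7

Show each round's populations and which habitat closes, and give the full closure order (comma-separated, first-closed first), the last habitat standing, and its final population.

Closure order: Briarlake, Fernhollow, Cedarfen, Ironridge
Last habitat: Hollowpine with 56 animals

Round 1: Briarlake=17 Cedarfen=11 Fernhollow=12 Hollowpine=9 Ironridge=7 → close Briarlake (overflow 6)
  17÷4 = 4 each, +1 to first 1
Round 2: Cedarfen=16 Fernhollow=16 Hollowpine=13 Ironridge=11 → close Fernhollow (overflow 4)
  16÷3 = 5 each, +1 to first 1
Round 3: Cedarfen=22 Hollowpine=18 Ironridge=16 → close Cedarfen (overflow 9)
  22÷2 = 11 each, +1 to first 0
Round 4: Hollowpine=29 Ironridge=27 → close Ironridge (overflow 18)
  27÷1 = 27 each, +1 to first 0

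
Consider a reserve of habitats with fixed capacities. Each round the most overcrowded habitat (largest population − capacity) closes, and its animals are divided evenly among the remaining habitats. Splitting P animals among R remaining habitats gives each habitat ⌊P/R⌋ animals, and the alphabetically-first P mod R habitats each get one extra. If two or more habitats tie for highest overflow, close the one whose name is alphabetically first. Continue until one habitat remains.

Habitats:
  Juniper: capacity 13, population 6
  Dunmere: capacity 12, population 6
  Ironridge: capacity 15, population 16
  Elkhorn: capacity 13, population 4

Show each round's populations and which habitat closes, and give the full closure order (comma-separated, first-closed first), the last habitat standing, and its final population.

Round 1: Dunmere=6 Elkhorn=4 Ironridge=16 Juniper=6 → close Ironridge (overflow 1)
  16÷3 = 5 each, +1 to first 1
Round 2: Dunmere=12 Elkhorn=9 Juniper=11 → close Dunmere (overflow 0)
  12÷2 = 6 each, +1 to first 0
Round 3: Elkhorn=15 Juniper=17 → close Juniper (overflow 4)
  17÷1 = 17 each, +1 to first 0

Closure order: Ironridge, Dunmere, Juniper
Last habitat: Elkhorn with 32 animals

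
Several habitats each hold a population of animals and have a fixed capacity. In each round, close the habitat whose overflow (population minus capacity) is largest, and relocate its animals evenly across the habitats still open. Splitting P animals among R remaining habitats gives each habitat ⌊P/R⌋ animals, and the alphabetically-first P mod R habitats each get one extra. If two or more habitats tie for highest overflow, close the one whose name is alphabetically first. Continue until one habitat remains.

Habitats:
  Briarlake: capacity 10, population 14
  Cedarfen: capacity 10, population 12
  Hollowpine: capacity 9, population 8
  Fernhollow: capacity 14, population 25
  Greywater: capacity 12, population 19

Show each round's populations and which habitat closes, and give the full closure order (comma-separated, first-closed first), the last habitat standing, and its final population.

Round 1: Briarlake=14 Cedarfen=12 Fernhollow=25 Greywater=19 Hollowpine=8 → close Fernhollow (overflow 11)
  25÷4 = 6 each, +1 to first 1
Round 2: Briarlake=21 Cedarfen=18 Greywater=25 Hollowpine=14 → close Greywater (overflow 13)
  25÷3 = 8 each, +1 to first 1
Round 3: Briarlake=30 Cedarfen=26 Hollowpine=22 → close Briarlake (overflow 20)
  30÷2 = 15 each, +1 to first 0
Round 4: Cedarfen=41 Hollowpine=37 → close Cedarfen (overflow 31)
  41÷1 = 41 each, +1 to first 0

Closure order: Fernhollow, Greywater, Briarlake, Cedarfen
Last habitat: Hollowpine with 78 animals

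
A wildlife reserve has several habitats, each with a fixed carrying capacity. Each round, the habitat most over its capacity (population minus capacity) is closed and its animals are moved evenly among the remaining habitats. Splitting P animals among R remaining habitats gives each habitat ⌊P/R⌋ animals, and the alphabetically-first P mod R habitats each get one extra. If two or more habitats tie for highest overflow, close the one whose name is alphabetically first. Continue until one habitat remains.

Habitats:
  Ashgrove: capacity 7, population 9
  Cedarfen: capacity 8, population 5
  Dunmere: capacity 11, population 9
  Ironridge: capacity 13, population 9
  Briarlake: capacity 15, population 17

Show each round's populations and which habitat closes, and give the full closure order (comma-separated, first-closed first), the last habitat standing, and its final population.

Round 1: Ashgrove=9 Briarlake=17 Cedarfen=5 Dunmere=9 Ironridge=9 → close Ashgrove (overflow 2)
  9÷4 = 2 each, +1 to first 1
Round 2: Briarlake=20 Cedarfen=7 Dunmere=11 Ironridge=11 → close Briarlake (overflow 5)
  20÷3 = 6 each, +1 to first 2
Round 3: Cedarfen=14 Dunmere=18 Ironridge=17 → close Dunmere (overflow 7)
  18÷2 = 9 each, +1 to first 0
Round 4: Cedarfen=23 Ironridge=26 → close Cedarfen (overflow 15)
  23÷1 = 23 each, +1 to first 0

Closure order: Ashgrove, Briarlake, Dunmere, Cedarfen
Last habitat: Ironridge with 49 animals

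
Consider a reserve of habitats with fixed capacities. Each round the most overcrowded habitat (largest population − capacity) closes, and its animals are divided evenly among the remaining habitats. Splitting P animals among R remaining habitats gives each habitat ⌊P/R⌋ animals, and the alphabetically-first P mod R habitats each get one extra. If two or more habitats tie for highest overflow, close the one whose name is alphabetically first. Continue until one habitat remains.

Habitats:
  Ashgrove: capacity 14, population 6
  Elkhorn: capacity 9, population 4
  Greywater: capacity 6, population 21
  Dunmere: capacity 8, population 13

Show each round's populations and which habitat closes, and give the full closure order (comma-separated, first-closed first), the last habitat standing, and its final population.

Round 1: Ashgrove=6 Dunmere=13 Elkhorn=4 Greywater=21 → close Greywater (overflow 15)
  21÷3 = 7 each, +1 to first 0
Round 2: Ashgrove=13 Dunmere=20 Elkhorn=11 → close Dunmere (overflow 12)
  20÷2 = 10 each, +1 to first 0
Round 3: Ashgrove=23 Elkhorn=21 → close Elkhorn (overflow 12)
  21÷1 = 21 each, +1 to first 0

Closure order: Greywater, Dunmere, Elkhorn
Last habitat: Ashgrove with 44 animals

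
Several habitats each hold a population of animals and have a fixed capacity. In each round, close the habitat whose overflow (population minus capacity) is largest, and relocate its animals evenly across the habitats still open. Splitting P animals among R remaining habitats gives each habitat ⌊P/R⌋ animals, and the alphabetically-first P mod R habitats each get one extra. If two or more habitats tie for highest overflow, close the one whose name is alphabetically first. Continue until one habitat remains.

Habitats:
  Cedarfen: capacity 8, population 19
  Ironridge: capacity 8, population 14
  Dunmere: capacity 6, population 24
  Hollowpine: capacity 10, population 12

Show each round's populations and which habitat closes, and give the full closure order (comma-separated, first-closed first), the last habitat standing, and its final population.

Round 1: Cedarfen=19 Dunmere=24 Hollowpine=12 Ironridge=14 → close Dunmere (overflow 18)
  24÷3 = 8 each, +1 to first 0
Round 2: Cedarfen=27 Hollowpine=20 Ironridge=22 → close Cedarfen (overflow 19)
  27÷2 = 13 each, +1 to first 1
Round 3: Hollowpine=34 Ironridge=35 → close Ironridge (overflow 27)
  35÷1 = 35 each, +1 to first 0

Closure order: Dunmere, Cedarfen, Ironridge
Last habitat: Hollowpine with 69 animals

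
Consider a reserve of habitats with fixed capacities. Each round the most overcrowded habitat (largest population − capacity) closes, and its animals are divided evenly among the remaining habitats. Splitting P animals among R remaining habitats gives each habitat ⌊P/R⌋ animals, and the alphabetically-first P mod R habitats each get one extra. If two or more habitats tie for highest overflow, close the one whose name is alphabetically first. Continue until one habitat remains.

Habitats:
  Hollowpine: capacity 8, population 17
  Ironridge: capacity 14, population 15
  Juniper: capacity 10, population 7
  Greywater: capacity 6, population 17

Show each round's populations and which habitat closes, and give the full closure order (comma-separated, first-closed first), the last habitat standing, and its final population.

Closure order: Greywater, Hollowpine, Ironridge
Last habitat: Juniper with 56 animals

Round 1: Greywater=17 Hollowpine=17 Ironridge=15 Juniper=7 → close Greywater (overflow 11)
  17÷3 = 5 each, +1 to first 2
Round 2: Hollowpine=23 Ironridge=21 Juniper=12 → close Hollowpine (overflow 15)
  23÷2 = 11 each, +1 to first 1
Round 3: Ironridge=33 Juniper=23 → close Ironridge (overflow 19)
  33÷1 = 33 each, +1 to first 0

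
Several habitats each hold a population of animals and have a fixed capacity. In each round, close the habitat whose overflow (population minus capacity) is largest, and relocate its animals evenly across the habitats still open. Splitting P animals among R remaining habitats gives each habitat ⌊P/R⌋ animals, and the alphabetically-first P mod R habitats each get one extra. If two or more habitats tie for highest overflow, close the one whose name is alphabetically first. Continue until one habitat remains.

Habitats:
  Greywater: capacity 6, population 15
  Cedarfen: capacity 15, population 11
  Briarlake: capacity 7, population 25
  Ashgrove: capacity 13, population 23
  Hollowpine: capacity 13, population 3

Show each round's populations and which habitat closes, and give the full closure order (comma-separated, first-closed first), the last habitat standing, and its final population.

Closure order: Briarlake, Ashgrove, Greywater, Cedarfen
Last habitat: Hollowpine with 77 animals

Round 1: Ashgrove=23 Briarlake=25 Cedarfen=11 Greywater=15 Hollowpine=3 → close Briarlake (overflow 18)
  25÷4 = 6 each, +1 to first 1
Round 2: Ashgrove=30 Cedarfen=17 Greywater=21 Hollowpine=9 → close Ashgrove (overflow 17)
  30÷3 = 10 each, +1 to first 0
Round 3: Cedarfen=27 Greywater=31 Hollowpine=19 → close Greywater (overflow 25)
  31÷2 = 15 each, +1 to first 1
Round 4: Cedarfen=43 Hollowpine=34 → close Cedarfen (overflow 28)
  43÷1 = 43 each, +1 to first 0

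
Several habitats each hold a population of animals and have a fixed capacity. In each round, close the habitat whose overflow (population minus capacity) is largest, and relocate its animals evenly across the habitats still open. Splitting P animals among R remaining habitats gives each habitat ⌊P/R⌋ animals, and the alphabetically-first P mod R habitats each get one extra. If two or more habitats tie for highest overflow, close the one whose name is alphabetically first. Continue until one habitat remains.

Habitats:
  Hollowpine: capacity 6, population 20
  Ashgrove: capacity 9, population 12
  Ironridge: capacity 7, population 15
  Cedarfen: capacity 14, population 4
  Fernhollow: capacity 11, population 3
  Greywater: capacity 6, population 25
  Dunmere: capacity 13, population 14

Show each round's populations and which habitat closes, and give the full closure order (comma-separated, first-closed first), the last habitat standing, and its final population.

Closure order: Greywater, Hollowpine, Ironridge, Ashgrove, Dunmere, Cedarfen
Last habitat: Fernhollow with 93 animals

Round 1: Ashgrove=12 Cedarfen=4 Dunmere=14 Fernhollow=3 Greywater=25 Hollowpine=20 Ironridge=15 → close Greywater (overflow 19)
  25÷6 = 4 each, +1 to first 1
Round 2: Ashgrove=17 Cedarfen=8 Dunmere=18 Fernhollow=7 Hollowpine=24 Ironridge=19 → close Hollowpine (overflow 18)
  24÷5 = 4 each, +1 to first 4
Round 3: Ashgrove=22 Cedarfen=13 Dunmere=23 Fernhollow=12 Ironridge=23 → close Ironridge (overflow 16)
  23÷4 = 5 each, +1 to first 3
Round 4: Ashgrove=28 Cedarfen=19 Dunmere=29 Fernhollow=17 → close Ashgrove (overflow 19)
  28÷3 = 9 each, +1 to first 1
Round 5: Cedarfen=29 Dunmere=38 Fernhollow=26 → close Dunmere (overflow 25)
  38÷2 = 19 each, +1 to first 0
Round 6: Cedarfen=48 Fernhollow=45 → close Cedarfen (overflow 34)
  48÷1 = 48 each, +1 to first 0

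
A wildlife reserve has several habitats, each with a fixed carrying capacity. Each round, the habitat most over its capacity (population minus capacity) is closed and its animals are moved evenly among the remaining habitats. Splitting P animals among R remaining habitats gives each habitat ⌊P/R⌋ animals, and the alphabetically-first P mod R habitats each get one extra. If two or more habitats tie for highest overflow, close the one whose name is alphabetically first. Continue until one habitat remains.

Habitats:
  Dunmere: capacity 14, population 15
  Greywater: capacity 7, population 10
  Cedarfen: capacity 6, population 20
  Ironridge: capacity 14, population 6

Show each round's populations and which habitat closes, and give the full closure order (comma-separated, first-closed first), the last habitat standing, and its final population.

Round 1: Cedarfen=20 Dunmere=15 Greywater=10 Ironridge=6 → close Cedarfen (overflow 14)
  20÷3 = 6 each, +1 to first 2
Round 2: Dunmere=22 Greywater=17 Ironridge=12 → close Greywater (overflow 10)
  17÷2 = 8 each, +1 to first 1
Round 3: Dunmere=31 Ironridge=20 → close Dunmere (overflow 17)
  31÷1 = 31 each, +1 to first 0

Closure order: Cedarfen, Greywater, Dunmere
Last habitat: Ironridge with 51 animals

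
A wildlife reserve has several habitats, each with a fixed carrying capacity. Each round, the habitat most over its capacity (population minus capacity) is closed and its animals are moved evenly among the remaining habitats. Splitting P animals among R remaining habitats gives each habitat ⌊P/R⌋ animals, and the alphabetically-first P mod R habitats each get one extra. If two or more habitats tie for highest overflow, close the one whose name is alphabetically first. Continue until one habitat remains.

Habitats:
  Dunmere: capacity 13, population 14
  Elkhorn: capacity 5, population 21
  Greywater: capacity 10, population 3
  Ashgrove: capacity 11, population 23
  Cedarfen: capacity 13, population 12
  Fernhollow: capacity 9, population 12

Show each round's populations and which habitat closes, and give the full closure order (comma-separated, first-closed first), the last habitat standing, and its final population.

Round 1: Ashgrove=23 Cedarfen=12 Dunmere=14 Elkhorn=21 Fernhollow=12 Greywater=3 → close Elkhorn (overflow 16)
  21÷5 = 4 each, +1 to first 1
Round 2: Ashgrove=28 Cedarfen=16 Dunmere=18 Fernhollow=16 Greywater=7 → close Ashgrove (overflow 17)
  28÷4 = 7 each, +1 to first 0
Round 3: Cedarfen=23 Dunmere=25 Fernhollow=23 Greywater=14 → close Fernhollow (overflow 14)
  23÷3 = 7 each, +1 to first 2
Round 4: Cedarfen=31 Dunmere=33 Greywater=21 → close Dunmere (overflow 20)
  33÷2 = 16 each, +1 to first 1
Round 5: Cedarfen=48 Greywater=37 → close Cedarfen (overflow 35)
  48÷1 = 48 each, +1 to first 0

Closure order: Elkhorn, Ashgrove, Fernhollow, Dunmere, Cedarfen
Last habitat: Greywater with 85 animals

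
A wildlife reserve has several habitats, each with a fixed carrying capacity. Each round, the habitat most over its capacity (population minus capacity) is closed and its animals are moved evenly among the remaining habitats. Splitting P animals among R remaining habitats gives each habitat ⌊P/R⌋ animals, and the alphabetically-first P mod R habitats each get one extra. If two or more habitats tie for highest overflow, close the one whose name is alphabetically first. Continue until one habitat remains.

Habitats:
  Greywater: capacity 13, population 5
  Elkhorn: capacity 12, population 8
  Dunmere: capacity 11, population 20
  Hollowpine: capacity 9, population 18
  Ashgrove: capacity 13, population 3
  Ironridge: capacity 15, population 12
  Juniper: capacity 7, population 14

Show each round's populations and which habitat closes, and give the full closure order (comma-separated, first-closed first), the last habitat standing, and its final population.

Closure order: Dunmere, Hollowpine, Juniper, Elkhorn, Ironridge, Ashgrove
Last habitat: Greywater with 80 animals

Round 1: Ashgrove=3 Dunmere=20 Elkhorn=8 Greywater=5 Hollowpine=18 Ironridge=12 Juniper=14 → close Dunmere (overflow 9)
  20÷6 = 3 each, +1 to first 2
Round 2: Ashgrove=7 Elkhorn=12 Greywater=8 Hollowpine=21 Ironridge=15 Juniper=17 → close Hollowpine (overflow 12)
  21÷5 = 4 each, +1 to first 1
Round 3: Ashgrove=12 Elkhorn=16 Greywater=12 Ironridge=19 Juniper=21 → close Juniper (overflow 14)
  21÷4 = 5 each, +1 to first 1
Round 4: Ashgrove=18 Elkhorn=21 Greywater=17 Ironridge=24 → close Elkhorn (overflow 9)
  21÷3 = 7 each, +1 to first 0
Round 5: Ashgrove=25 Greywater=24 Ironridge=31 → close Ironridge (overflow 16)
  31÷2 = 15 each, +1 to first 1
Round 6: Ashgrove=41 Greywater=39 → close Ashgrove (overflow 28)
  41÷1 = 41 each, +1 to first 0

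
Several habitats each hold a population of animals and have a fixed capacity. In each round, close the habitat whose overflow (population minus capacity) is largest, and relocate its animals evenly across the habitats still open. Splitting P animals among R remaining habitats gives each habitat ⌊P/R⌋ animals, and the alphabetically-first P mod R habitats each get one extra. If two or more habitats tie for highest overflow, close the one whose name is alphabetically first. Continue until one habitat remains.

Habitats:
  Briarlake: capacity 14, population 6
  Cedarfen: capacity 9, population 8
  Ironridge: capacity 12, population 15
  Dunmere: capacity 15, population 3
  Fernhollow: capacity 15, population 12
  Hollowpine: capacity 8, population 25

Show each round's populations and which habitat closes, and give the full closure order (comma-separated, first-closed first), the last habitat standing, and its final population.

Closure order: Hollowpine, Ironridge, Cedarfen, Fernhollow, Briarlake
Last habitat: Dunmere with 69 animals

Round 1: Briarlake=6 Cedarfen=8 Dunmere=3 Fernhollow=12 Hollowpine=25 Ironridge=15 → close Hollowpine (overflow 17)
  25÷5 = 5 each, +1 to first 0
Round 2: Briarlake=11 Cedarfen=13 Dunmere=8 Fernhollow=17 Ironridge=20 → close Ironridge (overflow 8)
  20÷4 = 5 each, +1 to first 0
Round 3: Briarlake=16 Cedarfen=18 Dunmere=13 Fernhollow=22 → close Cedarfen (overflow 9)
  18÷3 = 6 each, +1 to first 0
Round 4: Briarlake=22 Dunmere=19 Fernhollow=28 → close Fernhollow (overflow 13)
  28÷2 = 14 each, +1 to first 0
Round 5: Briarlake=36 Dunmere=33 → close Briarlake (overflow 22)
  36÷1 = 36 each, +1 to first 0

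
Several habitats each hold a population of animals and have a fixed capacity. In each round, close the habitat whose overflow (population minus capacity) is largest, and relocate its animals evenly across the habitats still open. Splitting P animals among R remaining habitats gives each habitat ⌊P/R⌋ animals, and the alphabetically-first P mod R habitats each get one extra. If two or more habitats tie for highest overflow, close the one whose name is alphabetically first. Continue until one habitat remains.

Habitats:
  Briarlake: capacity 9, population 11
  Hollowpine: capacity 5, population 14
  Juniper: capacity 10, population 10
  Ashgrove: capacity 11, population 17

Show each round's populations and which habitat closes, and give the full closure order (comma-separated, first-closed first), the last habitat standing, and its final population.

Round 1: Ashgrove=17 Briarlake=11 Hollowpine=14 Juniper=10 → close Hollowpine (overflow 9)
  14÷3 = 4 each, +1 to first 2
Round 2: Ashgrove=22 Briarlake=16 Juniper=14 → close Ashgrove (overflow 11)
  22÷2 = 11 each, +1 to first 0
Round 3: Briarlake=27 Juniper=25 → close Briarlake (overflow 18)
  27÷1 = 27 each, +1 to first 0

Closure order: Hollowpine, Ashgrove, Briarlake
Last habitat: Juniper with 52 animals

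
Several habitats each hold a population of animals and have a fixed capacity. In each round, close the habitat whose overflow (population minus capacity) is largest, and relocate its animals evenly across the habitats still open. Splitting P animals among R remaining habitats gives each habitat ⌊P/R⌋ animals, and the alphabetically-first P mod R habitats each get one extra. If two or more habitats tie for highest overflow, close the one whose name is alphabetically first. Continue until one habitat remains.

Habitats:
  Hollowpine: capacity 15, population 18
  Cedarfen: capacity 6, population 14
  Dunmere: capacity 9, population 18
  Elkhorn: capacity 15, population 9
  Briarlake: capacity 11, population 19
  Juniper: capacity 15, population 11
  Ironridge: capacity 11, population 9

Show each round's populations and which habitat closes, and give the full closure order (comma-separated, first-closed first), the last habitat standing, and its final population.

Round 1: Briarlake=19 Cedarfen=14 Dunmere=18 Elkhorn=9 Hollowpine=18 Ironridge=9 Juniper=11 → close Dunmere (overflow 9)
  18÷6 = 3 each, +1 to first 0
Round 2: Briarlake=22 Cedarfen=17 Elkhorn=12 Hollowpine=21 Ironridge=12 Juniper=14 → close Briarlake (overflow 11)
  22÷5 = 4 each, +1 to first 2
Round 3: Cedarfen=22 Elkhorn=17 Hollowpine=25 Ironridge=16 Juniper=18 → close Cedarfen (overflow 16)
  22÷4 = 5 each, +1 to first 2
Round 4: Elkhorn=23 Hollowpine=31 Ironridge=21 Juniper=23 → close Hollowpine (overflow 16)
  31÷3 = 10 each, +1 to first 1
Round 5: Elkhorn=34 Ironridge=31 Juniper=33 → close Ironridge (overflow 20)
  31÷2 = 15 each, +1 to first 1
Round 6: Elkhorn=50 Juniper=48 → close Elkhorn (overflow 35)
  50÷1 = 50 each, +1 to first 0

Closure order: Dunmere, Briarlake, Cedarfen, Hollowpine, Ironridge, Elkhorn
Last habitat: Juniper with 98 animals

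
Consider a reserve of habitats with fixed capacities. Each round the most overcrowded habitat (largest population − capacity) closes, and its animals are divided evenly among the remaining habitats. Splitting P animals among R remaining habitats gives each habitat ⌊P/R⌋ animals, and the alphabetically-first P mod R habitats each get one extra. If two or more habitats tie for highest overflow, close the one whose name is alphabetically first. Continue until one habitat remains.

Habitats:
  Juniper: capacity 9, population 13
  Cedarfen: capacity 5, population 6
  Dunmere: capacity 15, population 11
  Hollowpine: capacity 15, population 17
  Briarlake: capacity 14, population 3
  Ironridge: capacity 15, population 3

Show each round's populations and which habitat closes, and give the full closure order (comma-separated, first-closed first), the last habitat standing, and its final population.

Closure order: Juniper, Cedarfen, Hollowpine, Dunmere, Briarlake
Last habitat: Ironridge with 53 animals

Round 1: Briarlake=3 Cedarfen=6 Dunmere=11 Hollowpine=17 Ironridge=3 Juniper=13 → close Juniper (overflow 4)
  13÷5 = 2 each, +1 to first 3
Round 2: Briarlake=6 Cedarfen=9 Dunmere=14 Hollowpine=19 Ironridge=5 → close Cedarfen (overflow 4)
  9÷4 = 2 each, +1 to first 1
Round 3: Briarlake=9 Dunmere=16 Hollowpine=21 Ironridge=7 → close Hollowpine (overflow 6)
  21÷3 = 7 each, +1 to first 0
Round 4: Briarlake=16 Dunmere=23 Ironridge=14 → close Dunmere (overflow 8)
  23÷2 = 11 each, +1 to first 1
Round 5: Briarlake=28 Ironridge=25 → close Briarlake (overflow 14)
  28÷1 = 28 each, +1 to first 0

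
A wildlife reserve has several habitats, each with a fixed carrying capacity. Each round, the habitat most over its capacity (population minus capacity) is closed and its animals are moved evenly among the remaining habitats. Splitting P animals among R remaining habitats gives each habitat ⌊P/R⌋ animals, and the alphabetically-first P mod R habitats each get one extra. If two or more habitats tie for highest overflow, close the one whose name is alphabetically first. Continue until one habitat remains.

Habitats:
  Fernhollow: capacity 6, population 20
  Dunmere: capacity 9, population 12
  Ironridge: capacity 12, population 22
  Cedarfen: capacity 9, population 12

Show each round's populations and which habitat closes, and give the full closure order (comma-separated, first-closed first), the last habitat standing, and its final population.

Closure order: Fernhollow, Ironridge, Cedarfen
Last habitat: Dunmere with 66 animals

Round 1: Cedarfen=12 Dunmere=12 Fernhollow=20 Ironridge=22 → close Fernhollow (overflow 14)
  20÷3 = 6 each, +1 to first 2
Round 2: Cedarfen=19 Dunmere=19 Ironridge=28 → close Ironridge (overflow 16)
  28÷2 = 14 each, +1 to first 0
Round 3: Cedarfen=33 Dunmere=33 → close Cedarfen (overflow 24)
  33÷1 = 33 each, +1 to first 0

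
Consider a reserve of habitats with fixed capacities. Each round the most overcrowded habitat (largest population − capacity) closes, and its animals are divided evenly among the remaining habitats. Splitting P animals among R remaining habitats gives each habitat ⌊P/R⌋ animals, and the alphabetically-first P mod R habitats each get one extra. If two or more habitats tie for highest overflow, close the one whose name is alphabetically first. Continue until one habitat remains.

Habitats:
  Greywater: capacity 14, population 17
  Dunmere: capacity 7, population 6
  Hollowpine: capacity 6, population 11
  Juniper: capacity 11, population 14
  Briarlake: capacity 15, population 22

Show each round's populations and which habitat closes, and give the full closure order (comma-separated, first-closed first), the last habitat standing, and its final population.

Round 1: Briarlake=22 Dunmere=6 Greywater=17 Hollowpine=11 Juniper=14 → close Briarlake (overflow 7)
  22÷4 = 5 each, +1 to first 2
Round 2: Dunmere=12 Greywater=23 Hollowpine=16 Juniper=19 → close Hollowpine (overflow 10)
  16÷3 = 5 each, +1 to first 1
Round 3: Dunmere=18 Greywater=28 Juniper=24 → close Greywater (overflow 14)
  28÷2 = 14 each, +1 to first 0
Round 4: Dunmere=32 Juniper=38 → close Juniper (overflow 27)
  38÷1 = 38 each, +1 to first 0

Closure order: Briarlake, Hollowpine, Greywater, Juniper
Last habitat: Dunmere with 70 animals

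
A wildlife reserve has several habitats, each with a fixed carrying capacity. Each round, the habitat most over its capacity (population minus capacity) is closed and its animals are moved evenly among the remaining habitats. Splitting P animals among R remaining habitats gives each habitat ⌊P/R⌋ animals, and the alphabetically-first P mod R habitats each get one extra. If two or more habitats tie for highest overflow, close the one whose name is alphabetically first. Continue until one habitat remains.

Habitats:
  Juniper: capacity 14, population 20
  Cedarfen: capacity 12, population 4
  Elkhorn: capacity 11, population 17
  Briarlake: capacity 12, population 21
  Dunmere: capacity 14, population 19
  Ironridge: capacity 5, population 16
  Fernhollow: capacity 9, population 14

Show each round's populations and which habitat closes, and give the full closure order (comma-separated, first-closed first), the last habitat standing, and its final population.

Closure order: Ironridge, Briarlake, Elkhorn, Dunmere, Fernhollow, Juniper
Last habitat: Cedarfen with 111 animals

Round 1: Briarlake=21 Cedarfen=4 Dunmere=19 Elkhorn=17 Fernhollow=14 Ironridge=16 Juniper=20 → close Ironridge (overflow 11)
  16÷6 = 2 each, +1 to first 4
Round 2: Briarlake=24 Cedarfen=7 Dunmere=22 Elkhorn=20 Fernhollow=16 Juniper=22 → close Briarlake (overflow 12)
  24÷5 = 4 each, +1 to first 4
Round 3: Cedarfen=12 Dunmere=27 Elkhorn=25 Fernhollow=21 Juniper=26 → close Elkhorn (overflow 14)
  25÷4 = 6 each, +1 to first 1
Round 4: Cedarfen=19 Dunmere=33 Fernhollow=27 Juniper=32 → close Dunmere (overflow 19)
  33÷3 = 11 each, +1 to first 0
Round 5: Cedarfen=30 Fernhollow=38 Juniper=43 → close Fernhollow (overflow 29)
  38÷2 = 19 each, +1 to first 0
Round 6: Cedarfen=49 Juniper=62 → close Juniper (overflow 48)
  62÷1 = 62 each, +1 to first 0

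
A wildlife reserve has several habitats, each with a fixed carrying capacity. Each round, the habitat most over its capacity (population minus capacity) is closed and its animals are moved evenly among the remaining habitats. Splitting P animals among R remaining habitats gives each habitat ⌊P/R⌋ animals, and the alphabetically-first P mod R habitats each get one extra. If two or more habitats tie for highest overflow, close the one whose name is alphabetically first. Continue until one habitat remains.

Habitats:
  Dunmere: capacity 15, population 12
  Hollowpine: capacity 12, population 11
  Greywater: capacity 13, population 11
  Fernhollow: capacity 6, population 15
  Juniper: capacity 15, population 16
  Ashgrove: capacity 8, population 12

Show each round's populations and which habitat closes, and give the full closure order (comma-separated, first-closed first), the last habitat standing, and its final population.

Round 1: Ashgrove=12 Dunmere=12 Fernhollow=15 Greywater=11 Hollowpine=11 Juniper=16 → close Fernhollow (overflow 9)
  15÷5 = 3 each, +1 to first 0
Round 2: Ashgrove=15 Dunmere=15 Greywater=14 Hollowpine=14 Juniper=19 → close Ashgrove (overflow 7)
  15÷4 = 3 each, +1 to first 3
Round 3: Dunmere=19 Greywater=18 Hollowpine=18 Juniper=22 → close Juniper (overflow 7)
  22÷3 = 7 each, +1 to first 1
Round 4: Dunmere=27 Greywater=25 Hollowpine=25 → close Hollowpine (overflow 13)
  25÷2 = 12 each, +1 to first 1
Round 5: Dunmere=40 Greywater=37 → close Dunmere (overflow 25)
  40÷1 = 40 each, +1 to first 0

Closure order: Fernhollow, Ashgrove, Juniper, Hollowpine, Dunmere
Last habitat: Greywater with 77 animals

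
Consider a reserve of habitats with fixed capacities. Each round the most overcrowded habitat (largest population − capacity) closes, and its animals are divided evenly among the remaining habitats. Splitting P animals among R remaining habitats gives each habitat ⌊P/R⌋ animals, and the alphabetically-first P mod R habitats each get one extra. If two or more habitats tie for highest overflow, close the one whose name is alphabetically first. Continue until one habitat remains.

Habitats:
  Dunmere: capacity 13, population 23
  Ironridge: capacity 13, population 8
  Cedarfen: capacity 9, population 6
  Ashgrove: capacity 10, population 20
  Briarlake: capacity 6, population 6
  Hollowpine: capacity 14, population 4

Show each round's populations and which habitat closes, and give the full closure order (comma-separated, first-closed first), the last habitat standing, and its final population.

Round 1: Ashgrove=20 Briarlake=6 Cedarfen=6 Dunmere=23 Hollowpine=4 Ironridge=8 → close Ashgrove (overflow 10)
  20÷5 = 4 each, +1 to first 0
Round 2: Briarlake=10 Cedarfen=10 Dunmere=27 Hollowpine=8 Ironridge=12 → close Dunmere (overflow 14)
  27÷4 = 6 each, +1 to first 3
Round 3: Briarlake=17 Cedarfen=17 Hollowpine=15 Ironridge=18 → close Briarlake (overflow 11)
  17÷3 = 5 each, +1 to first 2
Round 4: Cedarfen=23 Hollowpine=21 Ironridge=23 → close Cedarfen (overflow 14)
  23÷2 = 11 each, +1 to first 1
Round 5: Hollowpine=33 Ironridge=34 → close Ironridge (overflow 21)
  34÷1 = 34 each, +1 to first 0

Closure order: Ashgrove, Dunmere, Briarlake, Cedarfen, Ironridge
Last habitat: Hollowpine with 67 animals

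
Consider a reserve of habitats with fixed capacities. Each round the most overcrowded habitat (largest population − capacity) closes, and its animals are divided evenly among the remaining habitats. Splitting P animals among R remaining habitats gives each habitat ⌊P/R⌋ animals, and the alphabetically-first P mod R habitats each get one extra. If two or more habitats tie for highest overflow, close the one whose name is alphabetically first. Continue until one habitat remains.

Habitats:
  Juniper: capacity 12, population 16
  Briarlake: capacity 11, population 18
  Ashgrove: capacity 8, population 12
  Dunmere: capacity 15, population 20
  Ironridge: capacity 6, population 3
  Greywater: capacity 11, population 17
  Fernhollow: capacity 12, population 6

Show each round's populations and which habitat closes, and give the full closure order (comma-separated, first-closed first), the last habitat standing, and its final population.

Round 1: Ashgrove=12 Briarlake=18 Dunmere=20 Fernhollow=6 Greywater=17 Ironridge=3 Juniper=16 → close Briarlake (overflow 7)
  18÷6 = 3 each, +1 to first 0
Round 2: Ashgrove=15 Dunmere=23 Fernhollow=9 Greywater=20 Ironridge=6 Juniper=19 → close Greywater (overflow 9)
  20÷5 = 4 each, +1 to first 0
Round 3: Ashgrove=19 Dunmere=27 Fernhollow=13 Ironridge=10 Juniper=23 → close Dunmere (overflow 12)
  27÷4 = 6 each, +1 to first 3
Round 4: Ashgrove=26 Fernhollow=20 Ironridge=17 Juniper=29 → close Ashgrove (overflow 18)
  26÷3 = 8 each, +1 to first 2
Round 5: Fernhollow=29 Ironridge=26 Juniper=37 → close Juniper (overflow 25)
  37÷2 = 18 each, +1 to first 1
Round 6: Fernhollow=48 Ironridge=44 → close Ironridge (overflow 38)
  44÷1 = 44 each, +1 to first 0

Closure order: Briarlake, Greywater, Dunmere, Ashgrove, Juniper, Ironridge
Last habitat: Fernhollow with 92 animals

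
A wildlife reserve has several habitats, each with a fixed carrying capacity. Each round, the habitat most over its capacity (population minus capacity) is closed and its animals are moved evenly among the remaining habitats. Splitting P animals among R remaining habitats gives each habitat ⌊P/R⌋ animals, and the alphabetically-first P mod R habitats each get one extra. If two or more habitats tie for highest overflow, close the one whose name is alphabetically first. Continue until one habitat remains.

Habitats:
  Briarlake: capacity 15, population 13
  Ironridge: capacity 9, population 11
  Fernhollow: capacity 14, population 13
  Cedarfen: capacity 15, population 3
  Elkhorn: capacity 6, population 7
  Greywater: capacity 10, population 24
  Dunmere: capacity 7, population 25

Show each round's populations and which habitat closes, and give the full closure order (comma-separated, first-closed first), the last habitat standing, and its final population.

Round 1: Briarlake=13 Cedarfen=3 Dunmere=25 Elkhorn=7 Fernhollow=13 Greywater=24 Ironridge=11 → close Dunmere (overflow 18)
  25÷6 = 4 each, +1 to first 1
Round 2: Briarlake=18 Cedarfen=7 Elkhorn=11 Fernhollow=17 Greywater=28 Ironridge=15 → close Greywater (overflow 18)
  28÷5 = 5 each, +1 to first 3
Round 3: Briarlake=24 Cedarfen=13 Elkhorn=17 Fernhollow=22 Ironridge=20 → close Elkhorn (overflow 11)
  17÷4 = 4 each, +1 to first 1
Round 4: Briarlake=29 Cedarfen=17 Fernhollow=26 Ironridge=24 → close Ironridge (overflow 15)
  24÷3 = 8 each, +1 to first 0
Round 5: Briarlake=37 Cedarfen=25 Fernhollow=34 → close Briarlake (overflow 22)
  37÷2 = 18 each, +1 to first 1
Round 6: Cedarfen=44 Fernhollow=52 → close Fernhollow (overflow 38)
  52÷1 = 52 each, +1 to first 0

Closure order: Dunmere, Greywater, Elkhorn, Ironridge, Briarlake, Fernhollow
Last habitat: Cedarfen with 96 animals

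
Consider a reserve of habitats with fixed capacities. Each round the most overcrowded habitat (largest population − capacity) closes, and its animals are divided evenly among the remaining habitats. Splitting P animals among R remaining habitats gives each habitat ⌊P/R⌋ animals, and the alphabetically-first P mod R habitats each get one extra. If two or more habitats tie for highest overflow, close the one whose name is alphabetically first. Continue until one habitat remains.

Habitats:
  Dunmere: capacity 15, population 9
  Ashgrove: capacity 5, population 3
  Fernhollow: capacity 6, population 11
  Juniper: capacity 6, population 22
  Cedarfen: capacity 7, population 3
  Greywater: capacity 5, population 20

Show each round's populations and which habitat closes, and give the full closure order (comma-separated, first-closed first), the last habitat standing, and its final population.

Closure order: Juniper, Greywater, Fernhollow, Ashgrove, Cedarfen
Last habitat: Dunmere with 68 animals

Round 1: Ashgrove=3 Cedarfen=3 Dunmere=9 Fernhollow=11 Greywater=20 Juniper=22 → close Juniper (overflow 16)
  22÷5 = 4 each, +1 to first 2
Round 2: Ashgrove=8 Cedarfen=8 Dunmere=13 Fernhollow=15 Greywater=24 → close Greywater (overflow 19)
  24÷4 = 6 each, +1 to first 0
Round 3: Ashgrove=14 Cedarfen=14 Dunmere=19 Fernhollow=21 → close Fernhollow (overflow 15)
  21÷3 = 7 each, +1 to first 0
Round 4: Ashgrove=21 Cedarfen=21 Dunmere=26 → close Ashgrove (overflow 16)
  21÷2 = 10 each, +1 to first 1
Round 5: Cedarfen=32 Dunmere=36 → close Cedarfen (overflow 25)
  32÷1 = 32 each, +1 to first 0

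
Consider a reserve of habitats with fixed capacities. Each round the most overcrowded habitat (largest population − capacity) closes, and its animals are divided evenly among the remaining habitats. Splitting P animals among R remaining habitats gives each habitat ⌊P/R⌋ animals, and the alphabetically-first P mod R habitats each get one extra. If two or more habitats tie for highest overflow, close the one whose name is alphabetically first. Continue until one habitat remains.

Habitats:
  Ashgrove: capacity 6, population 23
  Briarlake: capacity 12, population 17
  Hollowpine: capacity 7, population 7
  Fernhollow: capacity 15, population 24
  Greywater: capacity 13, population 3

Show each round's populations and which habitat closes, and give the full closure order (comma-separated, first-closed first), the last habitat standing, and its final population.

Closure order: Ashgrove, Fernhollow, Briarlake, Hollowpine
Last habitat: Greywater with 74 animals

Round 1: Ashgrove=23 Briarlake=17 Fernhollow=24 Greywater=3 Hollowpine=7 → close Ashgrove (overflow 17)
  23÷4 = 5 each, +1 to first 3
Round 2: Briarlake=23 Fernhollow=30 Greywater=9 Hollowpine=12 → close Fernhollow (overflow 15)
  30÷3 = 10 each, +1 to first 0
Round 3: Briarlake=33 Greywater=19 Hollowpine=22 → close Briarlake (overflow 21)
  33÷2 = 16 each, +1 to first 1
Round 4: Greywater=36 Hollowpine=38 → close Hollowpine (overflow 31)
  38÷1 = 38 each, +1 to first 0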